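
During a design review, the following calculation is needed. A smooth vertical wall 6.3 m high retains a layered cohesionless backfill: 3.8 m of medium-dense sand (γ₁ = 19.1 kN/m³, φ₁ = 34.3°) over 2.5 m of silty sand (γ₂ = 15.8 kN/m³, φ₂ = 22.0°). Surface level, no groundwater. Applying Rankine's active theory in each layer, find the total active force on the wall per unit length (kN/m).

K_a1 = tan²(45°−34.3°/2) = 0.2792; K_a2 = tan²(45°−22.0°/2) = 0.4550.
Layer 1: σ at base = K_a1 γ₁ h₁ = 20.26 kPa; P₁ = ½×20.26×3.8 = 38.50.
Layer 2: σ_v at top = γ₁h₁ = 72.58; σ_h top = K_a2×72.58 = 33.02; σ_h base = K_a2×(72.58+15.8×2.5) = 50.99.
P₂ = ½(33.02+50.99)×2.5 = 105.0. Total P_a = 38.50+105.0 = 143.5 kN/m.

144 kN/m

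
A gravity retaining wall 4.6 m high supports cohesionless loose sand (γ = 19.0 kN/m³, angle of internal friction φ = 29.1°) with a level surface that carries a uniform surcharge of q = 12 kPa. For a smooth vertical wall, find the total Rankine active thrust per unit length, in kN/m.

88.5 kN/m

K_a = tan²(45° − φ/2) = 0.3456.
Soil triangle: ½ K_a γ H² = 0.5×0.3456×19.0×4.6² = 69.47 kN/m.
Surcharge rectangle: K_a q H = 0.3456×12×4.6 = 19.08 kN/m.
Total = 69.47 + 19.08 = 88.55 kN/m.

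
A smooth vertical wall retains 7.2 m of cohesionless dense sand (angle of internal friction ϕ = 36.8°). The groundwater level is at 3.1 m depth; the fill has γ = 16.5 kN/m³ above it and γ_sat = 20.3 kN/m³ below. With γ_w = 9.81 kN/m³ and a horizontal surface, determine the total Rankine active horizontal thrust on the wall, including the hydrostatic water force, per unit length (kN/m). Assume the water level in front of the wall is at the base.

177 kN/m

K_a = tan²(45° − φ/2) = 0.2508.
γ' = 20.3 − 9.81 = 10.49 kN/m³. Depth below WT = 4.1 m.
σ'_h at WT = K_a γ d_w = 12.83 kPa; at base = 12.83 + K_a γ' × 4.1 = 23.61 kPa.
P₁ (0–3.1 m) = ½×12.83×3.1 = 19.88. P₂ (3.1–7.2 m) = ½(12.83+23.61)×4.1 = 74.70.
P_w = ½ γ_w h₂² = 0.5×9.81×4.1² = 82.45. Total = 19.88+74.70+82.45 = 177.0 kN/m.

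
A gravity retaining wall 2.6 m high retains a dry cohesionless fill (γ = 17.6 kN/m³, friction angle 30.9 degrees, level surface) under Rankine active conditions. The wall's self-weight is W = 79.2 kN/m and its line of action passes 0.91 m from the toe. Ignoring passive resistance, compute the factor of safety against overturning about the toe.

4.35

K_a = tan²(45° − 30.9°/2) = 0.3214.
P_a = ½K_aγH² = 0.5×0.3214×17.6×2.6² = 19.12 kN/m, acting at H/3 = 0.8667 m above the base.
Overturning moment M_o = P_a × H/3 = 19.12 × 0.8667 = 16.57.
Resisting moment M_r = W × 0.91 = 79.2 × 0.91 = 72.07.
FS_overturning = M_r/M_o = 72.07/16.57 = 4.349.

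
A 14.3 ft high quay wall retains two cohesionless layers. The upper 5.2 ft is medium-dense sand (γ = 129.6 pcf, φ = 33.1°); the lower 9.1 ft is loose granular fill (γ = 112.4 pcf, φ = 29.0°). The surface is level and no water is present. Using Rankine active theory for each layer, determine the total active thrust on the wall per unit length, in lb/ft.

K_a1 = tan²(45°−33.1°/2) = 0.2936; K_a2 = tan²(45°−29.0°/2) = 0.3470.
Layer 1: σ at base = K_a1 γ₁ h₁ = 197.8 psf; P₁ = ½×197.8×5.2 = 514.4.
Layer 2: σ_v at top = γ₁h₁ = 673.9; σ_h top = K_a2×673.9 = 233.8; σ_h base = K_a2×(673.9+112.4×9.1) = 588.7.
P₂ = ½(233.8+588.7)×9.1 = 3743. Total P_a = 514.4+3743 = 4257 lb/ft.

4260 lb/ft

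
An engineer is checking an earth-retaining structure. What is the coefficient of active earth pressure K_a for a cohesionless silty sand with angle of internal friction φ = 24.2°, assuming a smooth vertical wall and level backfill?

0.419

K_a = tan²(45° − φ/2) = tan²(32.90°) = 0.4185.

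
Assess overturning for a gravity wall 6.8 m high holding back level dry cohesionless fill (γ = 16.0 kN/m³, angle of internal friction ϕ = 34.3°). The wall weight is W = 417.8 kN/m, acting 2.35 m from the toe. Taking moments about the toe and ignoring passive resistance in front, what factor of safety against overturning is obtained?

K_a = tan²(45° − 34.3°/2) = 0.2792.
P_a = ½K_aγH² = 0.5×0.2792×16.0×6.8² = 103.3 kN/m, acting at H/3 = 2.267 m above the base.
Overturning moment M_o = P_a × H/3 = 103.3 × 2.267 = 234.1.
Resisting moment M_r = W × 2.35 = 417.8 × 2.35 = 981.8.
FS_overturning = M_r/M_o = 981.8/234.1 = 4.195.

4.19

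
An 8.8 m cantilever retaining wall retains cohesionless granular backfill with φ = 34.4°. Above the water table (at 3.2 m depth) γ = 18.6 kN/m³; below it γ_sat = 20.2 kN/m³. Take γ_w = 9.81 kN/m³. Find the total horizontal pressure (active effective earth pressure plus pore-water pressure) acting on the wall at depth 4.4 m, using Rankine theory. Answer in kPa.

31.8 kPa

K_a = (1 − sin φ)/(1 + sin φ) = 0.2780.
γ' = 20.2 − 9.81 = 10.39 kN/m³.
Effective vertical stress at 4.4 m: σ'_v = 18.6×3.2 + 10.39×1.20 = 71.99 kPa.
σ'_h = K_a σ'_v = 0.2780 × 71.99 = 20.01 kPa; u = γ_w × 1.20 = 11.77 kPa.
Total σ_h = 20.01 + 11.77 = 31.78 kPa.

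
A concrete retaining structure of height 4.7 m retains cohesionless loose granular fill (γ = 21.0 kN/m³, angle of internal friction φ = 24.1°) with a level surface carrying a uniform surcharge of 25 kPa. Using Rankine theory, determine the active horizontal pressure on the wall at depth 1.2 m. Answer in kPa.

K_a = (1 − sin φ)/(1 + sin φ) = 0.4201.
σ_v = γz + q = 21.0 × 1.2 + 25 = 50.20 kPa.
σ_h = K_a σ_v = 0.4201 × 50.20 = 21.09 kPa.

21.1 kPa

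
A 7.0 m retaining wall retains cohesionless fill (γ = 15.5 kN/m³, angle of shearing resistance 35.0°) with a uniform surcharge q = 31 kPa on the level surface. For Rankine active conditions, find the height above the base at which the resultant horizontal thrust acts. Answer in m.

2.76 m

K_a = 0.2710.
Triangular part P₁ = ½K_aγH² = 102.9 at H/3 = 2.333 m; rectangular part P₂ = K_a q H = 58.80 at H/2 = 3.500 m.
ȳ = (P₁·2.333 + P₂·3.500)/(P₁+P₂) = 2.758 m.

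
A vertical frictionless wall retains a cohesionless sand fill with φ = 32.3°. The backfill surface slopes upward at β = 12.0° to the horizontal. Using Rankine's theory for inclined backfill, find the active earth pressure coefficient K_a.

K_a = cos β · (cos β − √(cos²β − cos²φ)) / (cos β + √(cos²β − cos²φ)).
cos β = 0.9781, cos φ = 0.8453, √(cos²β − cos²φ) = 0.4922.
K_a = 0.9781 × (0.9781 − 0.4922)/(0.9781 + 0.4922) = 0.3232.

0.323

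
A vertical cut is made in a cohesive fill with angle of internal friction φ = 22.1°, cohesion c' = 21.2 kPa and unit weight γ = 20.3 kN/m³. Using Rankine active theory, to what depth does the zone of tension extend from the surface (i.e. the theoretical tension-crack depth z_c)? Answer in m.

3.10 m

K_a = tan²(45° − 22.1°/2) = 0.4533; √K_a = 0.6732.
The active pressure is zero where K_a γ z = 2c√K_a, so z_c = 2c/(γ√K_a) = 2×21.2/(20.3×0.6732) = 3.102 m.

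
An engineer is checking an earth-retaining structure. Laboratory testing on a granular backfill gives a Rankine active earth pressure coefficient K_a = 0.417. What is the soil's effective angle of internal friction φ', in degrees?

K_a = tan²(45° − φ/2) ⇒ 45° − φ/2 = arctan(√0.417) = 32.85°.
φ = 2(45° − 32.85°) = 24.29°.

24.3°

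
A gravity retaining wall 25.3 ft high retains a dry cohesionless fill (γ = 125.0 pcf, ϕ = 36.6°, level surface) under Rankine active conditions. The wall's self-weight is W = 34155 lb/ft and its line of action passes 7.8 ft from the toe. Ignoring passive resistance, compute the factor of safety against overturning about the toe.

3.12

K_a = tan²(45° − 36.6°/2) = 0.2530.
P_a = ½K_aγH² = 0.5×0.2530×125.0×25.3² = 10120 lb/ft, acting at H/3 = 8.433 ft above the base.
Overturning moment M_o = P_a × H/3 = 10120 × 8.433 = 85340.
Resisting moment M_r = W × 7.8 = 34155 × 7.8 = 266400.
FS_overturning = M_r/M_o = 266400/85340 = 3.122.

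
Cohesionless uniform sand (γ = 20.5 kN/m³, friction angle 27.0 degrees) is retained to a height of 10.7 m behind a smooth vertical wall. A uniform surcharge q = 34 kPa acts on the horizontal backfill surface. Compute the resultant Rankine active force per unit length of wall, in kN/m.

K_a = tan²(45° − φ/2) = 0.3755.
Soil triangle: ½ K_a γ H² = 0.5×0.3755×20.5×10.7² = 440.7 kN/m.
Surcharge rectangle: K_a q H = 0.3755×34×10.7 = 136.6 kN/m.
Total = 440.7 + 136.6 = 577.3 kN/m.

577 kN/m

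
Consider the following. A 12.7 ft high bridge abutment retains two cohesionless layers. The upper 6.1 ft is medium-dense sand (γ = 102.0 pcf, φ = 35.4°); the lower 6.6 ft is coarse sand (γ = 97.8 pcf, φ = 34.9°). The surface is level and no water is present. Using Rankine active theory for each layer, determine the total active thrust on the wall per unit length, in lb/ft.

2200 lb/ft

K_a1 = tan²(45°−35.4°/2) = 0.2664; K_a2 = tan²(45°−34.9°/2) = 0.2721.
Layer 1: σ at base = K_a1 γ₁ h₁ = 165.8 psf; P₁ = ½×165.8×6.1 = 505.5.
Layer 2: σ_v at top = γ₁h₁ = 622.2; σ_h top = K_a2×622.2 = 169.3; σ_h base = K_a2×(622.2+97.8×6.6) = 345.0.
P₂ = ½(169.3+345.0)×6.6 = 1697. Total P_a = 505.5+1697 = 2203 lb/ft.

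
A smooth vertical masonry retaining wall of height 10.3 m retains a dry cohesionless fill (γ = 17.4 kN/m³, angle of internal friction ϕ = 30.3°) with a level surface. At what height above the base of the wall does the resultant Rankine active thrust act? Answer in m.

3.43 m

K_a = 0.3293.
The pressure distribution is triangular, so the resultant acts at H/3 above the base = 10.3/3 = 3.433 m.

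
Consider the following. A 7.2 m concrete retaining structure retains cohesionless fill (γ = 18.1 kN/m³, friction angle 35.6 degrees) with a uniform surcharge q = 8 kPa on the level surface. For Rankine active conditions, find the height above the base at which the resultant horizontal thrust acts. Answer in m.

2.53 m

K_a = 0.2641.
Triangular part P₁ = ½K_aγH² = 123.9 at H/3 = 2.400 m; rectangular part P₂ = K_a q H = 15.21 at H/2 = 3.600 m.
ȳ = (P₁·2.400 + P₂·3.600)/(P₁+P₂) = 2.531 m.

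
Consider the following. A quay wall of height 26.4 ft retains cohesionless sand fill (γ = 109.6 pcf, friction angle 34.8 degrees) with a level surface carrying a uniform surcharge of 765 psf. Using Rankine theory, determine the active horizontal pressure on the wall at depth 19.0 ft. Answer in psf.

K_a = (1 − sin φ)/(1 + sin φ) = 0.2733.
σ_v = γz + q = 109.6 × 19.0 + 765 = 2847 psf.
σ_h = K_a σ_v = 0.2733 × 2847 = 778.2 psf.

778 psf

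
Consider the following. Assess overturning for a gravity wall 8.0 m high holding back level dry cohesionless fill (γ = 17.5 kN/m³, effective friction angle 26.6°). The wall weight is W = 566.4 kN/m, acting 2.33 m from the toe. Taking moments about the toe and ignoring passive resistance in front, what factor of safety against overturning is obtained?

K_a = tan²(45° − 26.6°/2) = 0.3814.
P_a = ½K_aγH² = 0.5×0.3814×17.5×8.0² = 213.6 kN/m, acting at H/3 = 2.667 m above the base.
Overturning moment M_o = P_a × H/3 = 213.6 × 2.667 = 569.6.
Resisting moment M_r = W × 2.33 = 566.4 × 2.33 = 1320.
FS_overturning = M_r/M_o = 1320/569.6 = 2.317.

2.32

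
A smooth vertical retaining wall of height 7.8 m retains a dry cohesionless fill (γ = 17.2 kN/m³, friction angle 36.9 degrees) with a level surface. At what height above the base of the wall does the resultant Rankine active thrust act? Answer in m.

2.60 m

K_a = 0.2497.
The pressure distribution is triangular, so the resultant acts at H/3 above the base = 7.8/3 = 2.600 m.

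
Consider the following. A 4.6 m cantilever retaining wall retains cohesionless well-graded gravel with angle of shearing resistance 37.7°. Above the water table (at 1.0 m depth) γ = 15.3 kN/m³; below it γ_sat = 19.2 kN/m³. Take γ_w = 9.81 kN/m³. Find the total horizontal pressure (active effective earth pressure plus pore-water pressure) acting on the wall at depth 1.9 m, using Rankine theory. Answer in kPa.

K_a = (1 − sin φ)/(1 + sin φ) = 0.2411.
γ' = 19.2 − 9.81 = 9.390 kN/m³.
Effective vertical stress at 1.9 m: σ'_v = 15.3×1.0 + 9.390×0.900 = 23.75 kPa.
σ'_h = K_a σ'_v = 0.2411 × 23.75 = 5.725 kPa; u = γ_w × 0.900 = 8.829 kPa.
Total σ_h = 5.725 + 8.829 = 14.55 kPa.

14.6 kPa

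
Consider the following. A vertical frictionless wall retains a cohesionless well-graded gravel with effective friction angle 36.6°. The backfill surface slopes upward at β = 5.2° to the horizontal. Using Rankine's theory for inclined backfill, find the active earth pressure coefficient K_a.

K_a = cos β · (cos β − √(cos²β − cos²φ)) / (cos β + √(cos²β − cos²φ)).
cos β = 0.9959, cos φ = 0.8028, √(cos²β − cos²φ) = 0.5893.
K_a = 0.9959 × (0.9959 − 0.5893)/(0.9959 + 0.5893) = 0.2554.

0.255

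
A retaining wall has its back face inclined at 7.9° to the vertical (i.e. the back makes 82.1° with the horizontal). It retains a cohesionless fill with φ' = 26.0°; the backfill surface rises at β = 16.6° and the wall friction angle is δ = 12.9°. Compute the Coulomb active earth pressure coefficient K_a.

0.554

K_a = sin²(α+φ) / [sin²α · sin(α−δ) · (1 + √{sin(φ+δ)sin(φ−β) / (sin(α−δ)sin(α+β))})²].
With α = 82.1°, φ = 26.0°, δ = 12.9°, β = 16.6°: K_a = 0.5543.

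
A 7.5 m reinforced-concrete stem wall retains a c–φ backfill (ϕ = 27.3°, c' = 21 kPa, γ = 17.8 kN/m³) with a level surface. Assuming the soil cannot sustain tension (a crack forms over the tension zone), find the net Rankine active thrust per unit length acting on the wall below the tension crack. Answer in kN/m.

K_a = 0.3711; √K_a = 0.6092.
Tension-crack depth z_c = 2c/(γ√K_a) = 2×21/(17.8×0.6092) = 3.873 m.
σ_a at base = K_a γ H − 2c√K_a = 0.3711×17.8×7.5 − 2×21×0.6092 = 23.96 kPa.
P_a = ½ × 23.96 × (H − z_c) = 0.5×23.96×3.627 = 43.45 kN/m.

43.4 kN/m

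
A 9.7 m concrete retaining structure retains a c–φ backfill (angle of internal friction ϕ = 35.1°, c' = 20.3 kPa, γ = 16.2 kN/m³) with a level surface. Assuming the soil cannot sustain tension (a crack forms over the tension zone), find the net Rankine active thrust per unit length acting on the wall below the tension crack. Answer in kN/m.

52.0 kN/m

K_a = 0.2698; √K_a = 0.5195.
Tension-crack depth z_c = 2c/(γ√K_a) = 2×20.3/(16.2×0.5195) = 4.825 m.
σ_a at base = K_a γ H − 2c√K_a = 0.2698×16.2×9.7 − 2×20.3×0.5195 = 21.31 kPa.
P_a = ½ × 21.31 × (H − z_c) = 0.5×21.31×4.875 = 51.95 kN/m.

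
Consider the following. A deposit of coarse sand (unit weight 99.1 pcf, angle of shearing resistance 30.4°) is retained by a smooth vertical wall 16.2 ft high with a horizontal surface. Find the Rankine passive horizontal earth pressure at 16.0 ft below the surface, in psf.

K_p = (1 + sin φ)/(1 − sin φ) = 3.049.
σ_h = K_p γ z = 3.049 × 99.1 × 16.0 = 4834 psf.

4830 psf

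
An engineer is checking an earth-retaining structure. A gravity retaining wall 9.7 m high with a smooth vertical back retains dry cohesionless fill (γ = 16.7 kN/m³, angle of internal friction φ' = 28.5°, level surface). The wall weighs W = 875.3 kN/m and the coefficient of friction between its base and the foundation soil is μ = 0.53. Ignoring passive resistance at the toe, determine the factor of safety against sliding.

1.67

K_a = tan²(45° − 28.5°/2) = 0.3540.
P_a = ½K_aγH² = 0.5×0.3540×16.7×9.7² = 278.1 kN/m, acting at H/3 = 3.233 m above the base.
FS_sliding = μW / P_a = 0.53×875.3 / 278.1 = 1.668.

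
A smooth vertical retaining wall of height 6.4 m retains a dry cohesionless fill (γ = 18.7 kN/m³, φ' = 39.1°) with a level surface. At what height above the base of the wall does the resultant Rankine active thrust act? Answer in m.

2.13 m

K_a = 0.2265.
The pressure distribution is triangular, so the resultant acts at H/3 above the base = 6.4/3 = 2.133 m.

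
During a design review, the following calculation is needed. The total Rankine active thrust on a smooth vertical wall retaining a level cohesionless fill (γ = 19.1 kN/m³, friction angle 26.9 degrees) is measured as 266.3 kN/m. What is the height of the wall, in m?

8.60 m

K_a = 0.3770. P_a = ½ K_a γ H² ⇒ H = √(2P_a/(K_a γ)).
H = √(2×266.3/(0.3770×19.1)) = 8.600 m.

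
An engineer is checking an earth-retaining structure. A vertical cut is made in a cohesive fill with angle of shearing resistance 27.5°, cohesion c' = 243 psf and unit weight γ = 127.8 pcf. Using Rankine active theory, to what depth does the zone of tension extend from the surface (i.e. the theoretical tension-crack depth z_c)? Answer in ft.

6.27 ft

K_a = tan²(45° − 27.5°/2) = 0.3682; √K_a = 0.6068.
The active pressure is zero where K_a γ z = 2c√K_a, so z_c = 2c/(γ√K_a) = 2×243/(127.8×0.6068) = 6.267 ft.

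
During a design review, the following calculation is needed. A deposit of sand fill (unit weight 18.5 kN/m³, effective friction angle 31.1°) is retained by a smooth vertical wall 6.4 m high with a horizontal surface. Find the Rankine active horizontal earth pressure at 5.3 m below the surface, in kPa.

31.3 kPa

K_a = (1 − sin φ)/(1 + sin φ) = 0.3188.
σ_h = K_a γ z = 0.3188 × 18.5 × 5.3 = 31.26 kPa.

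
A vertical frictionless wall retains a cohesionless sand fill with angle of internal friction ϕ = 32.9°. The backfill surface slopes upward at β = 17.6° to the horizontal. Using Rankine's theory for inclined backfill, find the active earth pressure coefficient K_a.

K_a = cos β · (cos β − √(cos²β − cos²φ)) / (cos β + √(cos²β − cos²φ)).
cos β = 0.9532, cos φ = 0.8396, √(cos²β − cos²φ) = 0.4512.
K_a = 0.9532 × (0.9532 − 0.4512)/(0.9532 + 0.4512) = 0.3407.

0.341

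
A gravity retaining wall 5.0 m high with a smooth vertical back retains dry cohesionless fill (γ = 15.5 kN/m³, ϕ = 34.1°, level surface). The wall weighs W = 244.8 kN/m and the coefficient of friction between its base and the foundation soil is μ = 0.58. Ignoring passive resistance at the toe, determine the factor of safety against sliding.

K_a = tan²(45° − 34.1°/2) = 0.2815.
P_a = ½K_aγH² = 0.5×0.2815×15.5×5.0² = 54.55 kN/m, acting at H/3 = 1.667 m above the base.
FS_sliding = μW / P_a = 0.58×244.8 / 54.55 = 2.603.

2.60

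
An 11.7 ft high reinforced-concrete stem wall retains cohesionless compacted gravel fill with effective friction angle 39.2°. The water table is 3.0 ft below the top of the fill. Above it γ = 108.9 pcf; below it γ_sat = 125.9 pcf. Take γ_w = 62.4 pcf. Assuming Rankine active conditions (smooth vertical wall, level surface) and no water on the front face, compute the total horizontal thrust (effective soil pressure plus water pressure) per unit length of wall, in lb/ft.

3650 lb/ft

K_a = tan²(45° − φ/2) = 0.2255.
γ' = 125.9 − 62.4 = 63.50 pcf. Depth below WT = 8.7 ft.
σ'_h at WT = K_a γ d_w = 73.66 psf; at base = 73.66 + K_a γ' × 8.7 = 198.2 psf.
P₁ (0–3.0 ft) = ½×73.66×3.0 = 110.5. P₂ (3.0–11.7 ft) = ½(73.66+198.2)×8.7 = 1183.
P_w = ½ γ_w h₂² = 0.5×62.4×8.7² = 2362. Total = 110.5+1183+2362 = 3655 lb/ft.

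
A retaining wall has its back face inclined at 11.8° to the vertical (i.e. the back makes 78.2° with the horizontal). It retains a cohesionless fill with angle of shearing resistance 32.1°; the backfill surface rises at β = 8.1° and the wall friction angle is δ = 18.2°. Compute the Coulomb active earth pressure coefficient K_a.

K_a = sin²(α+φ) / [sin²α · sin(α−δ) · (1 + √{sin(φ+δ)sin(φ−β) / (sin(α−δ)sin(α+β))})²].
With α = 78.2°, φ = 32.1°, δ = 18.2°, β = 8.1°: K_a = 0.4132.

0.413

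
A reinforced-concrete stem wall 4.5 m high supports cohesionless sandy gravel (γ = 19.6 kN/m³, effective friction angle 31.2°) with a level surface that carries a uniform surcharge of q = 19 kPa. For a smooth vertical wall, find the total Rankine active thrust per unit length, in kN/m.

K_a = tan²(45° − φ/2) = 0.3175.
Soil triangle: ½ K_a γ H² = 0.5×0.3175×19.6×4.5² = 63.01 kN/m.
Surcharge rectangle: K_a q H = 0.3175×19×4.5 = 27.15 kN/m.
Total = 63.01 + 27.15 = 90.15 kN/m.

90.2 kN/m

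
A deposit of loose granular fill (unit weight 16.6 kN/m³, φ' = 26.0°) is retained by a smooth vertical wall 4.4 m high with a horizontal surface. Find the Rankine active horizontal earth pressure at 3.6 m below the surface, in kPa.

23.3 kPa

K_a = (1 − sin φ)/(1 + sin φ) = 0.3905.
σ_h = K_a γ z = 0.3905 × 16.6 × 3.6 = 23.33 kPa.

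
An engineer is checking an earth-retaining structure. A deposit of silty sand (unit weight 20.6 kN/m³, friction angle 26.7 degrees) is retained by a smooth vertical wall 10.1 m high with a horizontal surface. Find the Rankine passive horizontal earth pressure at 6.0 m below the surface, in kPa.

325 kPa

K_p = (1 + sin φ)/(1 − sin φ) = 2.632.
σ_h = K_p γ z = 2.632 × 20.6 × 6.0 = 325.3 kPa.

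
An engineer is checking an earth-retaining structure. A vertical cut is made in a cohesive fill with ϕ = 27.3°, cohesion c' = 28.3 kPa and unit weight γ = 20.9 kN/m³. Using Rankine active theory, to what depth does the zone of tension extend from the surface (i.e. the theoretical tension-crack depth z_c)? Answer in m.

K_a = tan²(45° − 27.3°/2) = 0.3711; √K_a = 0.6092.
The active pressure is zero where K_a γ z = 2c√K_a, so z_c = 2c/(γ√K_a) = 2×28.3/(20.9×0.6092) = 4.445 m.

4.45 m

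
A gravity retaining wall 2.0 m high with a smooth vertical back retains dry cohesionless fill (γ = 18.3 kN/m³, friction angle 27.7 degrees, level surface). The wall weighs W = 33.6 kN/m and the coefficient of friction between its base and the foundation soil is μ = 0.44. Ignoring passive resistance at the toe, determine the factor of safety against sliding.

1.11

K_a = tan²(45° − 27.7°/2) = 0.3653.
P_a = ½K_aγH² = 0.5×0.3653×18.3×2.0² = 13.37 kN/m, acting at H/3 = 0.6667 m above the base.
FS_sliding = μW / P_a = 0.44×33.6 / 13.37 = 1.106.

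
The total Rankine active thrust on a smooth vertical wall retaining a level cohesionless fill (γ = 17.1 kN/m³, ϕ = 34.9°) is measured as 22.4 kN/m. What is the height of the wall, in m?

3.10 m

K_a = 0.2721. P_a = ½ K_a γ H² ⇒ H = √(2P_a/(K_a γ)).
H = √(2×22.4/(0.2721×17.1)) = 3.103 m.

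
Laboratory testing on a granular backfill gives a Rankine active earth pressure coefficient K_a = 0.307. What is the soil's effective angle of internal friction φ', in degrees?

K_a = tan²(45° − φ/2) ⇒ 45° − φ/2 = arctan(√0.307) = 28.99°.
φ = 2(45° − 28.99°) = 32.02°.

32.0°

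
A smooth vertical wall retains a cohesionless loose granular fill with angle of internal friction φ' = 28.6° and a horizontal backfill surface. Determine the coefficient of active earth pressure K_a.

K_a = tan²(45° − φ/2) = tan²(30.70°) = 0.3525.

0.353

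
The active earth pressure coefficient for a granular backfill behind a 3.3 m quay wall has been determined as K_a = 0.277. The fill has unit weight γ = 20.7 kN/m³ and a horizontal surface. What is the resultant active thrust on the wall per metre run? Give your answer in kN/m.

P = ½ K_a γ H² = 0.5 × 0.277 × 20.7 × 3.3² = 31.22 kN/m.

31.2 kN/m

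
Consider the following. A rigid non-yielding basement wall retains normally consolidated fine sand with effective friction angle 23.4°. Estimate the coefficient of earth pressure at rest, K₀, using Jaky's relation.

K₀ = 1 − sin φ' = 1 − sin 23.4° = 0.6029.

0.603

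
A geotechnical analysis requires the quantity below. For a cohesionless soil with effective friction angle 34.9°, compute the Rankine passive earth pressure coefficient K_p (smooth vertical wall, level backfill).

3.67

K_p = (1 + sin φ)/(1 − sin φ) = tan²(45° + 34.9°/2) = 3.674.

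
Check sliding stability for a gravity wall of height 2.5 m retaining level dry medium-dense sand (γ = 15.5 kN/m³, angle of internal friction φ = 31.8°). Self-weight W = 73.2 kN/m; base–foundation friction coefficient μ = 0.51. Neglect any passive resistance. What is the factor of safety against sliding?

2.49

K_a = tan²(45° − 31.8°/2) = 0.3098.
P_a = ½K_aγH² = 0.5×0.3098×15.5×2.5² = 15.01 kN/m, acting at H/3 = 0.8333 m above the base.
FS_sliding = μW / P_a = 0.51×73.2 / 15.01 = 2.488.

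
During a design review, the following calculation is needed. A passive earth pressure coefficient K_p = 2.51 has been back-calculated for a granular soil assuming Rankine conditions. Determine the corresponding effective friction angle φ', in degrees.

K_p = (1+sin φ)/(1−sin φ) ⇒ sin φ = (K_p − 1)/(K_p + 1) = 0.4302.
φ = arcsin(0.4302) = 25.48°.

25.5°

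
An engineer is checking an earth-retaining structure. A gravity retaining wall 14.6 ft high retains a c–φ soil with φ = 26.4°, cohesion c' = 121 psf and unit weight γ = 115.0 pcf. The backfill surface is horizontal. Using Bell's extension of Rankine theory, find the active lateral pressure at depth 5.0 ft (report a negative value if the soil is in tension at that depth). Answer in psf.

71.0 psf

K_a = (1 − sin φ)/(1 + sin φ) = 0.3844.
σ_a = K_a γ z − 2c√K_a = 0.3844×115.0×5.0 − 2×121×0.6200 = 71.00 psf.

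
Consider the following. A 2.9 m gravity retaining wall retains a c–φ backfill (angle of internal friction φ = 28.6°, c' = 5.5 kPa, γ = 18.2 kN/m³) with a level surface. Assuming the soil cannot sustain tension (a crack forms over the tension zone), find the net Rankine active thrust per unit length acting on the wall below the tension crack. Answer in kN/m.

11.4 kN/m

K_a = 0.3525; √K_a = 0.5938.
Tension-crack depth z_c = 2c/(γ√K_a) = 2×5.5/(18.2×0.5938) = 1.018 m.
σ_a at base = K_a γ H − 2c√K_a = 0.3525×18.2×2.9 − 2×5.5×0.5938 = 12.08 kPa.
P_a = ½ × 12.08 × (H − z_c) = 0.5×12.08×1.882 = 11.36 kN/m.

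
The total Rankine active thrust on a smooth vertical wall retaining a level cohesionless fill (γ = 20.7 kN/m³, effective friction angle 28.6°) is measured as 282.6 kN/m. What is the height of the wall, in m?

K_a = 0.3525. P_a = ½ K_a γ H² ⇒ H = √(2P_a/(K_a γ)).
H = √(2×282.6/(0.3525×20.7)) = 8.801 m.

8.80 m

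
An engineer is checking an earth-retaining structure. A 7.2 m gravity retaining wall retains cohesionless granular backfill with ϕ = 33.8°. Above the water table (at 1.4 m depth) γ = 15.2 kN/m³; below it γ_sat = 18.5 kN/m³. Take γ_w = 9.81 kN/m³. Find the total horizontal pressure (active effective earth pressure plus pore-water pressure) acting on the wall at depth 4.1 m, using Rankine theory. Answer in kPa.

K_a = (1 − sin φ)/(1 + sin φ) = 0.2851.
γ' = 18.5 − 9.81 = 8.690 kN/m³.
Effective vertical stress at 4.1 m: σ'_v = 15.2×1.4 + 8.690×2.70 = 44.74 kPa.
σ'_h = K_a σ'_v = 0.2851 × 44.74 = 12.76 kPa; u = γ_w × 2.70 = 26.49 kPa.
Total σ_h = 12.76 + 26.49 = 39.24 kPa.

39.2 kPa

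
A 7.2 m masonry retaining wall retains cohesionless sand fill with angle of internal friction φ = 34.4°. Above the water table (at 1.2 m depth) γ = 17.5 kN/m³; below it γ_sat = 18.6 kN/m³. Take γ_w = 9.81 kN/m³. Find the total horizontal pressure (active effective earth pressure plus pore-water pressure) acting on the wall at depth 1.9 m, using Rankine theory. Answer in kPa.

K_a = (1 − sin φ)/(1 + sin φ) = 0.2780.
γ' = 18.6 − 9.81 = 8.790 kN/m³.
Effective vertical stress at 1.9 m: σ'_v = 17.5×1.2 + 8.790×0.700 = 27.15 kPa.
σ'_h = K_a σ'_v = 0.2780 × 27.15 = 7.548 kPa; u = γ_w × 0.700 = 6.867 kPa.
Total σ_h = 7.548 + 6.867 = 14.42 kPa.

14.4 kPa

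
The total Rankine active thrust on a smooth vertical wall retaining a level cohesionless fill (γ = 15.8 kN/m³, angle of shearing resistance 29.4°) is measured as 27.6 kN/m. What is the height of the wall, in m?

3.20 m

K_a = 0.3415. P_a = ½ K_a γ H² ⇒ H = √(2P_a/(K_a γ)).
H = √(2×27.6/(0.3415×15.8)) = 3.199 m.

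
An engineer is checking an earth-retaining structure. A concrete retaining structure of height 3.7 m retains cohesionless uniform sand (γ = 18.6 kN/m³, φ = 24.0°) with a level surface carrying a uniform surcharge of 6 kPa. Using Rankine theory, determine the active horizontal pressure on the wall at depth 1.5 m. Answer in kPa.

K_a = (1 − sin φ)/(1 + sin φ) = 0.4217.
σ_v = γz + q = 18.6 × 1.5 + 6 = 33.90 kPa.
σ_h = K_a σ_v = 0.4217 × 33.90 = 14.30 kPa.

14.3 kPa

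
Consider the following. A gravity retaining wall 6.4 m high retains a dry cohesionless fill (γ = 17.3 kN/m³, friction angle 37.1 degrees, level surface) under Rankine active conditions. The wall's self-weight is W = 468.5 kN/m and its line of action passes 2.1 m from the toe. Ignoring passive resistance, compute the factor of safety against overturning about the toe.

K_a = tan²(45° − 37.1°/2) = 0.2475.
P_a = ½K_aγH² = 0.5×0.2475×17.3×6.4² = 87.69 kN/m, acting at H/3 = 2.133 m above the base.
Overturning moment M_o = P_a × H/3 = 87.69 × 2.133 = 187.1.
Resisting moment M_r = W × 2.1 = 468.5 × 2.1 = 983.9.
FS_overturning = M_r/M_o = 983.9/187.1 = 5.259.

5.26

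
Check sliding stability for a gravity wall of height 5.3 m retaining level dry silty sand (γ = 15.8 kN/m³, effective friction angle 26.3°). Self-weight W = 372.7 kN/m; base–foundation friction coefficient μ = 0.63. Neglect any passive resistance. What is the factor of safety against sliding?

2.74

K_a = tan²(45° − 26.3°/2) = 0.3859.
P_a = ½K_aγH² = 0.5×0.3859×15.8×5.3² = 85.64 kN/m, acting at H/3 = 1.767 m above the base.
FS_sliding = μW / P_a = 0.63×372.7 / 85.64 = 2.742.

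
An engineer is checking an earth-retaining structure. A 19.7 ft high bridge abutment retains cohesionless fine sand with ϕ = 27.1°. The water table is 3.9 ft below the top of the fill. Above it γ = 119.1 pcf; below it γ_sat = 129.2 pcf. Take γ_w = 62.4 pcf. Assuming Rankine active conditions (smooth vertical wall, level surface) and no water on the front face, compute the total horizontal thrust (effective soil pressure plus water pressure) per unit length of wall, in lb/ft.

K_a = tan²(45° − φ/2) = 0.3741.
γ' = 129.2 − 62.4 = 66.80 pcf. Depth below WT = 15.8 ft.
σ'_h at WT = K_a γ d_w = 173.7 psf; at base = 173.7 + K_a γ' × 15.8 = 568.5 psf.
P₁ (0–3.9 ft) = ½×173.7×3.9 = 338.8. P₂ (3.9–19.7 ft) = ½(173.7+568.5)×15.8 = 5864.
P_w = ½ γ_w h₂² = 0.5×62.4×15.8² = 7789. Total = 338.8+5864+7789 = 13990 lb/ft.

14000 lb/ft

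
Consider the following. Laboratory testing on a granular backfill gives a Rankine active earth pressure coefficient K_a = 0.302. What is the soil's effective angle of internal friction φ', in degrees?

K_a = tan²(45° − φ/2) ⇒ 45° − φ/2 = arctan(√0.302) = 28.79°.
φ = 2(45° − 28.79°) = 32.42°.

32.4°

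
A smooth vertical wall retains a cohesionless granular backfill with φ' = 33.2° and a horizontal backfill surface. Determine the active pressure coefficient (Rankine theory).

0.292

K_a = tan²(45° − φ/2) = tan²(28.40°) = 0.2924.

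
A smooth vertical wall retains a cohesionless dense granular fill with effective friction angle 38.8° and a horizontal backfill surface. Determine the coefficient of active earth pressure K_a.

0.230

K_a = tan²(45° − φ/2) = tan²(25.60°) = 0.2296.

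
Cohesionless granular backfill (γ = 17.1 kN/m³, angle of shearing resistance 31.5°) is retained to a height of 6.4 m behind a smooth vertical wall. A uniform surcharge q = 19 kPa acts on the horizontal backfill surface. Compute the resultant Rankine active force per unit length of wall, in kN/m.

148 kN/m

K_a = tan²(45° − φ/2) = 0.3136.
Soil triangle: ½ K_a γ H² = 0.5×0.3136×17.1×6.4² = 109.8 kN/m.
Surcharge rectangle: K_a q H = 0.3136×19×6.4 = 38.14 kN/m.
Total = 109.8 + 38.14 = 148.0 kN/m.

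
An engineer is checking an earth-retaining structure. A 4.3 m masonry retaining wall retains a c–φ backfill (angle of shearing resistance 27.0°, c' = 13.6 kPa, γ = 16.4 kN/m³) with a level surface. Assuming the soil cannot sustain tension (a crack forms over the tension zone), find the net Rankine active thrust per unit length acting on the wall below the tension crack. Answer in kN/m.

K_a = 0.3755; √K_a = 0.6128.
Tension-crack depth z_c = 2c/(γ√K_a) = 2×13.6/(16.4×0.6128) = 2.706 m.
σ_a at base = K_a γ H − 2c√K_a = 0.3755×16.4×4.3 − 2×13.6×0.6128 = 9.814 kPa.
P_a = ½ × 9.814 × (H − z_c) = 0.5×9.814×1.594 = 7.819 kN/m.

7.82 kN/m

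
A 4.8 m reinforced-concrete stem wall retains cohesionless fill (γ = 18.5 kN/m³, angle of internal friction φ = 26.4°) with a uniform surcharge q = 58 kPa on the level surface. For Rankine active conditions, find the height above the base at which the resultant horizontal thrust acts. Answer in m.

K_a = 0.3844.
Triangular part P₁ = ½K_aγH² = 81.93 at H/3 = 1.600 m; rectangular part P₂ = K_a q H = 107.0 at H/2 = 2.400 m.
ȳ = (P₁·1.600 + P₂·2.400)/(P₁+P₂) = 2.053 m.

2.05 m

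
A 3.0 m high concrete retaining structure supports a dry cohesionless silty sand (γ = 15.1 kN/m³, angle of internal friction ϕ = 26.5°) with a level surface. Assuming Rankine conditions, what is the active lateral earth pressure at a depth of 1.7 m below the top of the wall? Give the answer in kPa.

9.83 kPa

K_a = (1 − sin φ)/(1 + sin φ) = 0.3829.
σ_h = K_a γ z = 0.3829 × 15.1 × 1.7 = 9.830 kPa.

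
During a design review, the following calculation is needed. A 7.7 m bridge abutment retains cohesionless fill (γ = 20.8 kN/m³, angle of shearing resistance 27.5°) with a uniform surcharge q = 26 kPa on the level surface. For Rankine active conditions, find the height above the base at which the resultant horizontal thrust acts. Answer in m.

2.88 m

K_a = 0.3682.
Triangular part P₁ = ½K_aγH² = 227.1 at H/3 = 2.567 m; rectangular part P₂ = K_a q H = 73.72 at H/2 = 3.850 m.
ȳ = (P₁·2.567 + P₂·3.850)/(P₁+P₂) = 2.881 m.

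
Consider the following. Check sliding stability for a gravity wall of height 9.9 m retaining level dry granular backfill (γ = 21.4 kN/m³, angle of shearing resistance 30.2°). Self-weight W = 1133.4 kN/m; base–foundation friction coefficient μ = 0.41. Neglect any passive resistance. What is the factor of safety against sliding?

1.34

K_a = tan²(45° − 30.2°/2) = 0.3307.
P_a = ½K_aγH² = 0.5×0.3307×21.4×9.9² = 346.8 kN/m, acting at H/3 = 3.300 m above the base.
FS_sliding = μW / P_a = 0.41×1133.4 / 346.8 = 1.340.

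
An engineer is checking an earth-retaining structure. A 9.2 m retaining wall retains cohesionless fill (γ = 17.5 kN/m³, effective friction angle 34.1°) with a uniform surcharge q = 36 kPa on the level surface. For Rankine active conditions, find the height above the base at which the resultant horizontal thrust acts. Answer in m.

K_a = 0.2815.
Triangular part P₁ = ½K_aγH² = 208.5 at H/3 = 3.067 m; rectangular part P₂ = K_a q H = 93.24 at H/2 = 4.600 m.
ȳ = (P₁·3.067 + P₂·4.600)/(P₁+P₂) = 3.540 m.

3.54 m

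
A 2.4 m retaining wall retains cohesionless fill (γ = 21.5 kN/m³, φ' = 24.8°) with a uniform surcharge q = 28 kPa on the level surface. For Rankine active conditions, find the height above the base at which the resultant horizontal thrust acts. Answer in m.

K_a = 0.4090.
Triangular part P₁ = ½K_aγH² = 25.32 at H/3 = 0.8000 m; rectangular part P₂ = K_a q H = 27.48 at H/2 = 1.200 m.
ȳ = (P₁·0.8000 + P₂·1.200)/(P₁+P₂) = 1.008 m.

1.01 m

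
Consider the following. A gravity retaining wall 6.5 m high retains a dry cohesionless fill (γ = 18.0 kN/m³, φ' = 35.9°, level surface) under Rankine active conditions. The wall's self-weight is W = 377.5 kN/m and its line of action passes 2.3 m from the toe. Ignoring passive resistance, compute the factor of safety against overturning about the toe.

K_a = tan²(45° − 35.9°/2) = 0.2607.
P_a = ½K_aγH² = 0.5×0.2607×18.0×6.5² = 99.15 kN/m, acting at H/3 = 2.167 m above the base.
Overturning moment M_o = P_a × H/3 = 99.15 × 2.167 = 214.8.
Resisting moment M_r = W × 2.3 = 377.5 × 2.3 = 868.2.
FS_overturning = M_r/M_o = 868.2/214.8 = 4.042.

4.04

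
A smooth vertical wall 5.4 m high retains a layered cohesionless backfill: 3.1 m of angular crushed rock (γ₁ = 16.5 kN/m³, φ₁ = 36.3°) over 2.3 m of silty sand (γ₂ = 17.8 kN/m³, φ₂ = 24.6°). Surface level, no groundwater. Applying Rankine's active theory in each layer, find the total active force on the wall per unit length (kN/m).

K_a1 = tan²(45°−36.3°/2) = 0.2563; K_a2 = tan²(45°−24.6°/2) = 0.4121.
Layer 1: σ at base = K_a1 γ₁ h₁ = 13.11 kPa; P₁ = ½×13.11×3.1 = 20.32.
Layer 2: σ_v at top = γ₁h₁ = 51.15; σ_h top = K_a2×51.15 = 21.08; σ_h base = K_a2×(51.15+17.8×2.3) = 37.95.
P₂ = ½(21.08+37.95)×2.3 = 67.89. Total P_a = 20.32+67.89 = 88.21 kN/m.

88.2 kN/m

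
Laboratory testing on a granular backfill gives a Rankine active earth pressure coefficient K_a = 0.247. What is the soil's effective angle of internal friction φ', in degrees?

37.1°

K_a = tan²(45° − φ/2) ⇒ 45° − φ/2 = arctan(√0.247) = 26.43°.
φ = 2(45° − 26.43°) = 37.15°.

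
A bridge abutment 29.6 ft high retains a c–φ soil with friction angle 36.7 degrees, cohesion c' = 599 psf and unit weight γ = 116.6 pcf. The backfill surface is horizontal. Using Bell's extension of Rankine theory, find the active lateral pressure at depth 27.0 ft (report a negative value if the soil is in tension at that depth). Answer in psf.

192 psf

K_a = (1 − sin φ)/(1 + sin φ) = 0.2519.
σ_a = K_a γ z − 2c√K_a = 0.2519×116.6×27.0 − 2×599×0.5019 = 191.7 psf.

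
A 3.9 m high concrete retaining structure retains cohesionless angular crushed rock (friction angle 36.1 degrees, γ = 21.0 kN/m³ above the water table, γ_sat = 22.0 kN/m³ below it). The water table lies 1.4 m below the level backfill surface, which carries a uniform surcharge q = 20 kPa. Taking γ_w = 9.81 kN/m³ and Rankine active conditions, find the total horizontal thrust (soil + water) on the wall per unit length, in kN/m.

85.0 kN/m

K_a = tan²(45° − φ/2) = 0.2585.
γ' = 22.0 − 9.81 = 12.19 kN/m³. h₂ = H − d_w = 2.5 m.
σ'_h: at surface K_a·q = 5.170; at WT K_a(q+γd_w) = 12.77; at base K_a(q+γd_w+γ'h₂) = 20.65 kPa.
P₁ = ½(5.170+12.77)×1.4 = 12.56; P₂ = ½(12.77+20.65)×2.5 = 41.77; P_w = ½γ_w h₂² = 30.66.
Total = 12.56+41.77+30.66 = 84.99 kN/m.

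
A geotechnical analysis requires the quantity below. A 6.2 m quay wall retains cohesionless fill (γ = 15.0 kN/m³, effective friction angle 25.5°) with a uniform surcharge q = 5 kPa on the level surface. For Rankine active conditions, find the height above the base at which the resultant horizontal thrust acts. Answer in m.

2.17 m

K_a = 0.3981.
Triangular part P₁ = ½K_aγH² = 114.8 at H/3 = 2.067 m; rectangular part P₂ = K_a q H = 12.34 at H/2 = 3.100 m.
ȳ = (P₁·2.067 + P₂·3.100)/(P₁+P₂) = 2.167 m.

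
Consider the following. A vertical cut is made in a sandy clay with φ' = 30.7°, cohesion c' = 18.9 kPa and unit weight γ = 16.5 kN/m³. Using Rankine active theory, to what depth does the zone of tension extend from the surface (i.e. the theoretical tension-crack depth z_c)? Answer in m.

K_a = tan²(45° − 30.7°/2) = 0.3240; √K_a = 0.5692.
The active pressure is zero where K_a γ z = 2c√K_a, so z_c = 2c/(γ√K_a) = 2×18.9/(16.5×0.5692) = 4.025 m.

4.02 m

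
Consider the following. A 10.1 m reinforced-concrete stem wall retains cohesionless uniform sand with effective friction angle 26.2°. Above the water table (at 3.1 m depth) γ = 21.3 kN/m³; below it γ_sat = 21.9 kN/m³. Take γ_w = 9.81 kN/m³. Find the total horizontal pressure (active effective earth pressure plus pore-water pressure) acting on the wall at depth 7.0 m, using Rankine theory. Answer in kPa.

82.1 kPa

K_a = (1 − sin φ)/(1 + sin φ) = 0.3874.
γ' = 21.9 − 9.81 = 12.09 kN/m³.
Effective vertical stress at 7.0 m: σ'_v = 21.3×3.1 + 12.09×3.90 = 113.2 kPa.
σ'_h = K_a σ'_v = 0.3874 × 113.2 = 43.85 kPa; u = γ_w × 3.90 = 38.26 kPa.
Total σ_h = 43.85 + 38.26 = 82.11 kPa.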